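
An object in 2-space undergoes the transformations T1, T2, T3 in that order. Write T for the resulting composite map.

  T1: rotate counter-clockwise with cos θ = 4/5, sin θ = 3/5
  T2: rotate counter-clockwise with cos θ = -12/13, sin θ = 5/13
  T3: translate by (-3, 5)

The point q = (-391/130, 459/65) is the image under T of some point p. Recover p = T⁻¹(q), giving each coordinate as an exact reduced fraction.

T1 = [4/5 -3/5 0; 3/5 4/5 0; 0 0 1]
T2·T1 = [-63/65 16/65 0; -16/65 -63/65 0; 0 0 1]
T3·…·T1 = [-63/65 16/65 -3; -16/65 -63/65 5; 0 0 1]
det M = 1; M⁻¹ = [-63/65 -16/65 -109/65; 16/65 -63/65 363/65; 0 0 1]
M⁻¹ · (-391/130, 459/65)ᵀ = (-1/2, -2)ᵀ

p = (-1/2, -2)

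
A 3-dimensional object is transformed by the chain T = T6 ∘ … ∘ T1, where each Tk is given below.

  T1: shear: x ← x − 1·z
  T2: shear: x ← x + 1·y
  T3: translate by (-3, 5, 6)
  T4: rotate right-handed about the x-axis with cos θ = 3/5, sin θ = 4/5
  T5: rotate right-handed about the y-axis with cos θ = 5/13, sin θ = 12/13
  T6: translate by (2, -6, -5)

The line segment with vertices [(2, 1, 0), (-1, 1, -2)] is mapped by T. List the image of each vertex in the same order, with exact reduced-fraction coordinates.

T1 shear: x ← x − 1·z: (2, 1, 0) → (2, 1, 0); (-1, 1, -2) → (1, 1, -2)
T2 shear: x ← x + 1·y: (2, 1, 0) → (3, 1, 0); (1, 1, -2) → (2, 1, -2)
T3 translate by (-3, 5, 6): (3, 1, 0) → (0, 6, 6); (2, 1, -2) → (-1, 6, 4)
T4 rotate right-handed about the x-axis with cos θ = 3/5, sin θ = 4/5: (0, 6, 6) → (0, -6/5, 42/5); (-1, 6, 4) → (-1, 2/5, 36/5)
T5 rotate right-handed about the y-axis with cos θ = 5/13, sin θ = 12/13: (0, -6/5, 42/5) → (504/65, -6/5, 42/13); (-1, 2/5, 36/5) → (407/65, 2/5, 48/13)
T6 translate by (2, -6, -5): (504/65, -6/5, 42/13) → (634/65, -36/5, -23/13); (407/65, 2/5, 48/13) → (537/65, -28/5, -17/13)

image vertices: (634/65, -36/5, -23/13), (537/65, -28/5, -17/13)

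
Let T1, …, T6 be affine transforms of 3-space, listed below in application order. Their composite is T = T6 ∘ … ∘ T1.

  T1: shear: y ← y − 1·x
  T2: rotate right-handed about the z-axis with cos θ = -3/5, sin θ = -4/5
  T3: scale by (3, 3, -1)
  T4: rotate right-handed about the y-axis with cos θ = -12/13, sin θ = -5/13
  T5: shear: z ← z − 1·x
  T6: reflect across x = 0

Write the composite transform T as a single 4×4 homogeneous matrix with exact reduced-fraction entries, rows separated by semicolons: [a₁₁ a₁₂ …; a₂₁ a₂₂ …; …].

T1 = [1 0 0 0; -1 1 0 0; 0 0 1 0; 0 0 0 1]
T2·T1 = [-7/5 4/5 0 0; -1/5 -3/5 0 0; 0 0 1 0; 0 0 0 1]
T3·…·T1 = [-21/5 12/5 0 0; -3/5 -9/5 0 0; 0 0 -1 0; 0 0 0 1]
T4·…·T1 = [252/65 -144/65 5/13 0; -3/5 -9/5 0 0; -21/13 12/13 12/13 0; 0 0 0 1]
T5·…·T1 = [252/65 -144/65 5/13 0; -3/5 -9/5 0 0; -357/65 204/65 7/13 0; 0 0 0 1]
T6·…·T1 = [-252/65 144/65 -5/13 0; -3/5 -9/5 0 0; -357/65 204/65 7/13 0; 0 0 0 1]

T = [-252/65 144/65 -5/13 0; -3/5 -9/5 0 0; -357/65 204/65 7/13 0; 0 0 0 1]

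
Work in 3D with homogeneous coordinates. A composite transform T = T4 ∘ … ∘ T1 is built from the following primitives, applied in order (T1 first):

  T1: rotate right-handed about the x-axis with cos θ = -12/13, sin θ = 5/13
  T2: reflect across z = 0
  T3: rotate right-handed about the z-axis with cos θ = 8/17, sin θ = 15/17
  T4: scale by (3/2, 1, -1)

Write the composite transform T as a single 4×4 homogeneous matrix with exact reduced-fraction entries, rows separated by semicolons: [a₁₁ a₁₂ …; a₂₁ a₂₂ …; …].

T1 = [1 0 0 0; 0 -12/13 -5/13 0; 0 5/13 -12/13 0; 0 0 0 1]
T2·T1 = [1 0 0 0; 0 -12/13 -5/13 0; 0 -5/13 12/13 0; 0 0 0 1]
T3·…·T1 = [8/17 180/221 75/221 0; 15/17 -96/221 -40/221 0; 0 -5/13 12/13 0; 0 0 0 1]
T4·…·T1 = [12/17 270/221 225/442 0; 15/17 -96/221 -40/221 0; 0 5/13 -12/13 0; 0 0 0 1]

T = [12/17 270/221 225/442 0; 15/17 -96/221 -40/221 0; 0 5/13 -12/13 0; 0 0 0 1]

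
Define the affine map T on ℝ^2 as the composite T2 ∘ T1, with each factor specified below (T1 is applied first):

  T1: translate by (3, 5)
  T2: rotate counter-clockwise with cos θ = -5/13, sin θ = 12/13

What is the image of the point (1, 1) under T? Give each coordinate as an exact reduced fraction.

T(p) = (-92/13, 18/13)

T1 translate by (3, 5): (1, 1) → (4, 6)
T2 rotate counter-clockwise with cos θ = -5/13, sin θ = 12/13: (4, 6) → (-92/13, 18/13)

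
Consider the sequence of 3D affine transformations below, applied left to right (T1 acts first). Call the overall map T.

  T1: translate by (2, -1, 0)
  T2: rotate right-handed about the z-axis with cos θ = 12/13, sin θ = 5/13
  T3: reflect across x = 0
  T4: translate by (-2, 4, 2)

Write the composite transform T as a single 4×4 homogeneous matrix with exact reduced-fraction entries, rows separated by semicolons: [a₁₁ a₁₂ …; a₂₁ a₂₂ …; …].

T1 = [1 0 0 2; 0 1 0 -1; 0 0 1 0; 0 0 0 1]
T2·T1 = [12/13 -5/13 0 29/13; 5/13 12/13 0 -2/13; 0 0 1 0; 0 0 0 1]
T3·…·T1 = [-12/13 5/13 0 -29/13; 5/13 12/13 0 -2/13; 0 0 1 0; 0 0 0 1]
T4·…·T1 = [-12/13 5/13 0 -55/13; 5/13 12/13 0 50/13; 0 0 1 2; 0 0 0 1]

T = [-12/13 5/13 0 -55/13; 5/13 12/13 0 50/13; 0 0 1 2; 0 0 0 1]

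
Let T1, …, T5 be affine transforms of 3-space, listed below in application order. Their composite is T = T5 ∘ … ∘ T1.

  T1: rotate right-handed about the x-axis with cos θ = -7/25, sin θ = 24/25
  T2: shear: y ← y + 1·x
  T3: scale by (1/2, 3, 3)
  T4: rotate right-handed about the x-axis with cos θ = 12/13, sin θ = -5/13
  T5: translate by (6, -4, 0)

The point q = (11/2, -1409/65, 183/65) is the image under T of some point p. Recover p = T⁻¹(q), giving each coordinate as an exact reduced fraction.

T1 = [1 0 0 0; 0 -7/25 -24/25 0; 0 24/25 -7/25 0; 0 0 0 1]
T2·T1 = [1 0 0 0; 1 -7/25 -24/25 0; 0 24/25 -7/25 0; 0 0 0 1]
T3·…·T1 = [1/2 0 0 0; 3 -21/25 -72/25 0; 0 72/25 -21/25 0; 0 0 0 1]
T4·…·T1 = [1/2 0 0 0; 36/13 108/325 -969/325 0; -15/13 969/325 108/325 0; 0 0 0 1]
T5·…·T1 = [1/2 0 0 6; 36/13 108/325 -969/325 -4; -15/13 969/325 108/325 0; 0 0 0 1]
det M = 9/2; M⁻¹ = [2 0 0 -12; 14/25 12/325 323/975 -1044/325; 48/25 -323/975 12/325 -12524/975; 0 0 0 1]
M⁻¹ · (11/2, -1409/65, 183/65)ᵀ = (-1, 0, 5)ᵀ

p = (-1, 0, 5)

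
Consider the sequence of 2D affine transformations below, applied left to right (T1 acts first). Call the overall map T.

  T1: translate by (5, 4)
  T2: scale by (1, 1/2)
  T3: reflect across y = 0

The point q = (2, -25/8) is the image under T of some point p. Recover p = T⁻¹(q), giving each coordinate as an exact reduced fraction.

p = (-3, 9/4)

T1 = [1 0 5; 0 1 4; 0 0 1]
T2·T1 = [1 0 5; 0 1/2 2; 0 0 1]
T3·…·T1 = [1 0 5; 0 -1/2 -2; 0 0 1]
det M = -1/2; M⁻¹ = [1 0 -5; 0 -2 -4; 0 0 1]
M⁻¹ · (2, -25/8)ᵀ = (-3, 9/4)ᵀ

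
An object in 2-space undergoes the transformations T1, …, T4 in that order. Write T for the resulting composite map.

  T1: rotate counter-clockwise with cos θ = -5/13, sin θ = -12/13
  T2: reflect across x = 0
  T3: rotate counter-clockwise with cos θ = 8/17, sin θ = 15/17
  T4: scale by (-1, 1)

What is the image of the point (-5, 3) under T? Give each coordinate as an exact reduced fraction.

T(p) = (1163/221, -555/221)

T1 rotate counter-clockwise with cos θ = -5/13, sin θ = -12/13: (-5, 3) → (61/13, 45/13)
T2 reflect across x = 0: (61/13, 45/13) → (-61/13, 45/13)
T3 rotate counter-clockwise with cos θ = 8/17, sin θ = 15/17: (-61/13, 45/13) → (-1163/221, -555/221)
T4 scale by (-1, 1): (-1163/221, -555/221) → (1163/221, -555/221)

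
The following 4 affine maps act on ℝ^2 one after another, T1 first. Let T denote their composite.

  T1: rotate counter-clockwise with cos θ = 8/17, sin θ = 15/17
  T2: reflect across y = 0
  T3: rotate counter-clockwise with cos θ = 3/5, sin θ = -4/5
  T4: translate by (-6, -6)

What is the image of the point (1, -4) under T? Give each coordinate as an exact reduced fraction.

T(p) = (-14/5, -43/5)

T1 rotate counter-clockwise with cos θ = 8/17, sin θ = 15/17: (1, -4) → (4, -1)
T2 reflect across y = 0: (4, -1) → (4, 1)
T3 rotate counter-clockwise with cos θ = 3/5, sin θ = -4/5: (4, 1) → (16/5, -13/5)
T4 translate by (-6, -6): (16/5, -13/5) → (-14/5, -43/5)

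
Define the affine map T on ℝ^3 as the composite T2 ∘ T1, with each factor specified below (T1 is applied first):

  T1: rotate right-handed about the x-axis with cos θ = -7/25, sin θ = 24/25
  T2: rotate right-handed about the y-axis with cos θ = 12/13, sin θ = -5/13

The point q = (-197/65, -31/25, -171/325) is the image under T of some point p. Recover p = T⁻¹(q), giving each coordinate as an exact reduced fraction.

p = (-3, 1, 1)

T1 = [1 0 0 0; 0 -7/25 -24/25 0; 0 24/25 -7/25 0; 0 0 0 1]
T2·T1 = [12/13 -24/65 7/65 0; 0 -7/25 -24/25 0; 5/13 288/325 -84/325 0; 0 0 0 1]
det M = 1; M⁻¹ = [12/13 0 5/13 0; -24/65 -7/25 288/325 0; 7/65 -24/25 -84/325 0; 0 0 0 1]
M⁻¹ · (-197/65, -31/25, -171/325)ᵀ = (-3, 1, 1)ᵀ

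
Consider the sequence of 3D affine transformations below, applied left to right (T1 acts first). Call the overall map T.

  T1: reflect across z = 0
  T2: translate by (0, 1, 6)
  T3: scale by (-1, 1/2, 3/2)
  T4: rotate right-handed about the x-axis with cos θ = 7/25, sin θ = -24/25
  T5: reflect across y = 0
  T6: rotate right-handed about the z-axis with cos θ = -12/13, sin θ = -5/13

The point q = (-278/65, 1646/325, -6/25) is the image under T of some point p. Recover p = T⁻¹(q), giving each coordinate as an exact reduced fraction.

p = (-2, 3, 2)

T1 = [1 0 0 0; 0 1 0 0; 0 0 -1 0; 0 0 0 1]
T2·T1 = [1 0 0 0; 0 1 0 1; 0 0 -1 6; 0 0 0 1]
T3·…·T1 = [-1 0 0 0; 0 1/2 0 1/2; 0 0 -3/2 9; 0 0 0 1]
T4·…·T1 = [-1 0 0 0; 0 7/50 -36/25 439/50; 0 -12/25 -21/50 51/25; 0 0 0 1]
T5·…·T1 = [-1 0 0 0; 0 -7/50 36/25 -439/50; 0 -12/25 -21/50 51/25; 0 0 0 1]
T6·…·T1 = [12/13 -7/130 36/65 -439/130; 5/13 42/325 -432/325 2634/325; 0 -12/25 -21/50 51/25; 0 0 0 1]
det M = -3/4; M⁻¹ = [12/13 5/13 0 0; -14/65 168/325 -48/25 -1; 16/65 -192/325 -14/75 6; 0 0 0 1]
M⁻¹ · (-278/65, 1646/325, -6/25)ᵀ = (-2, 3, 2)ᵀ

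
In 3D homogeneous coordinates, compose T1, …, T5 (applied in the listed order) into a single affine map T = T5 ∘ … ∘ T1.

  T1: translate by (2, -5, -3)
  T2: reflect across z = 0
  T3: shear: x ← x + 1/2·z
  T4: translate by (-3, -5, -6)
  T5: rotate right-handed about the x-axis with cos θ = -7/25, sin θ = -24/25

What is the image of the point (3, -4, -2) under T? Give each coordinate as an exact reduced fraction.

T1 translate by (2, -5, -3): (3, -4, -2) → (5, -9, -5)
T2 reflect across z = 0: (5, -9, -5) → (5, -9, 5)
T3 shear: x ← x + 1/2·z: (5, -9, 5) → (15/2, -9, 5)
T4 translate by (-3, -5, -6): (15/2, -9, 5) → (9/2, -14, -1)
T5 rotate right-handed about the x-axis with cos θ = -7/25, sin θ = -24/25: (9/2, -14, -1) → (9/2, 74/25, 343/25)

T(p) = (9/2, 74/25, 343/25)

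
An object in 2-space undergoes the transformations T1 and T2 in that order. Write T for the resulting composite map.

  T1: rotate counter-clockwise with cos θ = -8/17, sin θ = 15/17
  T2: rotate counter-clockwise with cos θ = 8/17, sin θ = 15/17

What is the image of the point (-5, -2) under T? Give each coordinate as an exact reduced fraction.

T(p) = (5, 2)

T1 rotate counter-clockwise with cos θ = -8/17, sin θ = 15/17: (-5, -2) → (70/17, -59/17)
T2 rotate counter-clockwise with cos θ = 8/17, sin θ = 15/17: (70/17, -59/17) → (5, 2)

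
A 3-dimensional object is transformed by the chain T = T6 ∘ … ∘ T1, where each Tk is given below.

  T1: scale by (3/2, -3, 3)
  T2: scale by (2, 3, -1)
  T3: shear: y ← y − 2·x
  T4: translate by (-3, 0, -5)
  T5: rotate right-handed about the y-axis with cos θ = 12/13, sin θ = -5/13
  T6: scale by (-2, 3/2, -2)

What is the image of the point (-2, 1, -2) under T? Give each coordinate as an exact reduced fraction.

T(p) = (226/13, 9/2, 66/13)

T1 scale by (3/2, -3, 3): (-2, 1, -2) → (-3, -3, -6)
T2 scale by (2, 3, -1): (-3, -3, -6) → (-6, -9, 6)
T3 shear: y ← y − 2·x: (-6, -9, 6) → (-6, 3, 6)
T4 translate by (-3, 0, -5): (-6, 3, 6) → (-9, 3, 1)
T5 rotate right-handed about the y-axis with cos θ = 12/13, sin θ = -5/13: (-9, 3, 1) → (-113/13, 3, -33/13)
T6 scale by (-2, 3/2, -2): (-113/13, 3, -33/13) → (226/13, 9/2, 66/13)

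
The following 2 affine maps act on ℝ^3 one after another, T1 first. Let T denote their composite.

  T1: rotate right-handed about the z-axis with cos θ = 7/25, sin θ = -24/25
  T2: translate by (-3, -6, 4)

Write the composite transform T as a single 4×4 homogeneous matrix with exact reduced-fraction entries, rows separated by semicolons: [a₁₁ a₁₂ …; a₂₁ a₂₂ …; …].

T = [7/25 24/25 0 -3; -24/25 7/25 0 -6; 0 0 1 4; 0 0 0 1]

T1 = [7/25 24/25 0 0; -24/25 7/25 0 0; 0 0 1 0; 0 0 0 1]
T2·T1 = [7/25 24/25 0 -3; -24/25 7/25 0 -6; 0 0 1 4; 0 0 0 1]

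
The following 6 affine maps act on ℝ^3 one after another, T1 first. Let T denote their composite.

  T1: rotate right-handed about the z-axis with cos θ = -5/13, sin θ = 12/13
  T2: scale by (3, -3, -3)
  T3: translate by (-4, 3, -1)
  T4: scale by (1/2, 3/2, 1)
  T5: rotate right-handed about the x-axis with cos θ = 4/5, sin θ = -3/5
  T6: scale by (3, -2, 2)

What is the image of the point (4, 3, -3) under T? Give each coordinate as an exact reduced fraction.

T(p) = (-330/13, 96/65, 1372/65)

T1 rotate right-handed about the z-axis with cos θ = -5/13, sin θ = 12/13: (4, 3, -3) → (-56/13, 33/13, -3)
T2 scale by (3, -3, -3): (-56/13, 33/13, -3) → (-168/13, -99/13, 9)
T3 translate by (-4, 3, -1): (-168/13, -99/13, 9) → (-220/13, -60/13, 8)
T4 scale by (1/2, 3/2, 1): (-220/13, -60/13, 8) → (-110/13, -90/13, 8)
T5 rotate right-handed about the x-axis with cos θ = 4/5, sin θ = -3/5: (-110/13, -90/13, 8) → (-110/13, -48/65, 686/65)
T6 scale by (3, -2, 2): (-110/13, -48/65, 686/65) → (-330/13, 96/65, 1372/65)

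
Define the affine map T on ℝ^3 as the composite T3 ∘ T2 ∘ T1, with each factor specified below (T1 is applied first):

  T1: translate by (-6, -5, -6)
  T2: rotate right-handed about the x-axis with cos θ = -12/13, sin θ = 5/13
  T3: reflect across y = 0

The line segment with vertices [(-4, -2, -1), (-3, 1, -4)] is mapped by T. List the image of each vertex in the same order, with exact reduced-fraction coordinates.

T1 translate by (-6, -5, -6): (-4, -2, -1) → (-10, -7, -7); (-3, 1, -4) → (-9, -4, -10)
T2 rotate right-handed about the x-axis with cos θ = -12/13, sin θ = 5/13: (-10, -7, -7) → (-10, 119/13, 49/13); (-9, -4, -10) → (-9, 98/13, 100/13)
T3 reflect across y = 0: (-10, 119/13, 49/13) → (-10, -119/13, 49/13); (-9, 98/13, 100/13) → (-9, -98/13, 100/13)

image vertices: (-10, -119/13, 49/13), (-9, -98/13, 100/13)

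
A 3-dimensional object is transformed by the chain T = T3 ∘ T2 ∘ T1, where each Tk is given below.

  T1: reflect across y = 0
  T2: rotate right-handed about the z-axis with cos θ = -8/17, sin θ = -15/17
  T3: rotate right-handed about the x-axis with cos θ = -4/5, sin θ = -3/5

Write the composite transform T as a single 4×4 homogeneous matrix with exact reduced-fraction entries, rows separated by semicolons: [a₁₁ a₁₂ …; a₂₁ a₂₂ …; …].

T1 = [1 0 0 0; 0 -1 0 0; 0 0 1 0; 0 0 0 1]
T2·T1 = [-8/17 -15/17 0 0; -15/17 8/17 0 0; 0 0 1 0; 0 0 0 1]
T3·…·T1 = [-8/17 -15/17 0 0; 12/17 -32/85 3/5 0; 9/17 -24/85 -4/5 0; 0 0 0 1]

T = [-8/17 -15/17 0 0; 12/17 -32/85 3/5 0; 9/17 -24/85 -4/5 0; 0 0 0 1]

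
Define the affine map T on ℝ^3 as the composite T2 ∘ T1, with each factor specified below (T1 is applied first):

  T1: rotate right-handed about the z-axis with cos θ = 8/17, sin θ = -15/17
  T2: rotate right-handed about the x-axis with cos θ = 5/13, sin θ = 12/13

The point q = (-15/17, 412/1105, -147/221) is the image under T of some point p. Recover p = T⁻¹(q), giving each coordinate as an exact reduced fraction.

p = (0, -1, -3/5)

T1 = [8/17 15/17 0 0; -15/17 8/17 0 0; 0 0 1 0; 0 0 0 1]
T2·T1 = [8/17 15/17 0 0; -75/221 40/221 -12/13 0; -180/221 96/221 5/13 0; 0 0 0 1]
det M = 1; M⁻¹ = [8/17 -75/221 -180/221 0; 15/17 40/221 96/221 0; 0 -12/13 5/13 0; 0 0 0 1]
M⁻¹ · (-15/17, 412/1105, -147/221)ᵀ = (0, -1, -3/5)ᵀ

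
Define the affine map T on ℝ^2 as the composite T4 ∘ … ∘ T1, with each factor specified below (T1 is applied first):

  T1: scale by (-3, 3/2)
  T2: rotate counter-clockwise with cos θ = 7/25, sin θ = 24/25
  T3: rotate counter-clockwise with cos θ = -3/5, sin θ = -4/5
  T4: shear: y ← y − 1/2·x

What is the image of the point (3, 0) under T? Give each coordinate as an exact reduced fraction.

T1 scale by (-3, 3/2): (3, 0) → (-9, 0)
T2 rotate counter-clockwise with cos θ = 7/25, sin θ = 24/25: (-9, 0) → (-63/25, -216/25)
T3 rotate counter-clockwise with cos θ = -3/5, sin θ = -4/5: (-63/25, -216/25) → (-27/5, 36/5)
T4 shear: y ← y − 1/2·x: (-27/5, 36/5) → (-27/5, 99/10)

T(p) = (-27/5, 99/10)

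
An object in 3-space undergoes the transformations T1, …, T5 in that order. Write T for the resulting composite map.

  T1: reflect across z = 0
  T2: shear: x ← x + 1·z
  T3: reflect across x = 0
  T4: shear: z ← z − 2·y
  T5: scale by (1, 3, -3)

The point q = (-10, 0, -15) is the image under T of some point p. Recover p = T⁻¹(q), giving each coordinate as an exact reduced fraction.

T1 = [1 0 0 0; 0 1 0 0; 0 0 -1 0; 0 0 0 1]
T2·T1 = [1 0 -1 0; 0 1 0 0; 0 0 -1 0; 0 0 0 1]
T3·…·T1 = [-1 0 1 0; 0 1 0 0; 0 0 -1 0; 0 0 0 1]
T4·…·T1 = [-1 0 1 0; 0 1 0 0; 0 -2 -1 0; 0 0 0 1]
T5·…·T1 = [-1 0 1 0; 0 3 0 0; 0 6 3 0; 0 0 0 1]
det M = -9; M⁻¹ = [-1 -2/3 1/3 0; 0 1/3 0 0; 0 -2/3 1/3 0; 0 0 0 1]
M⁻¹ · (-10, 0, -15)ᵀ = (5, 0, -5)ᵀ

p = (5, 0, -5)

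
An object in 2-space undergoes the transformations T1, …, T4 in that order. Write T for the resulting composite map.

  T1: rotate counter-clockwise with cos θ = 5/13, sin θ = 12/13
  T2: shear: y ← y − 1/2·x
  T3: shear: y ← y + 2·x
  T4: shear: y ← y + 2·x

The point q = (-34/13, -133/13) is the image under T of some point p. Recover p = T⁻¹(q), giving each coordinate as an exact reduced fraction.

p = (-2, 2)

T1 = [5/13 -12/13 0; 12/13 5/13 0; 0 0 1]
T2·T1 = [5/13 -12/13 0; 19/26 11/13 0; 0 0 1]
T3·…·T1 = [5/13 -12/13 0; 3/2 -1 0; 0 0 1]
T4·…·T1 = [5/13 -12/13 0; 59/26 -37/13 0; 0 0 1]
det M = 1; M⁻¹ = [-37/13 12/13 0; -59/26 5/13 0; 0 0 1]
M⁻¹ · (-34/13, -133/13)ᵀ = (-2, 2)ᵀ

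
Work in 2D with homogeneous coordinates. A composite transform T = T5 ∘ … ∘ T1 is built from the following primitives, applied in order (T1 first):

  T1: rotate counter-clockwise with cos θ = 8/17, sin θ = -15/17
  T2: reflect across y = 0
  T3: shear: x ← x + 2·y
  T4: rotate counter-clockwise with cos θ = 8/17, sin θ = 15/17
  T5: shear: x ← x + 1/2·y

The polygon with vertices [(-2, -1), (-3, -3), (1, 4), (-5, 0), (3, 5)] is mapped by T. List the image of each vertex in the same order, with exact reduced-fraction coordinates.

T1 rotate counter-clockwise with cos θ = 8/17, sin θ = -15/17: (-2, -1) → (-31/17, 22/17); (-3, -3) → (-69/17, 21/17); (1, 4) → (4, 1); (-5, 0) → (-40/17, 75/17); (3, 5) → (99/17, -5/17)
T2 reflect across y = 0: (-31/17, 22/17) → (-31/17, -22/17); (-69/17, 21/17) → (-69/17, -21/17); (4, 1) → (4, -1); (-40/17, 75/17) → (-40/17, -75/17); (99/17, -5/17) → (99/17, 5/17)
T3 shear: x ← x + 2·y: (-31/17, -22/17) → (-75/17, -22/17); (-69/17, -21/17) → (-111/17, -21/17); (4, -1) → (2, -1); (-40/17, -75/17) → (-190/17, -75/17); (99/17, 5/17) → (109/17, 5/17)
T4 rotate counter-clockwise with cos θ = 8/17, sin θ = 15/17: (-75/17, -22/17) → (-270/289, -1301/289); (-111/17, -21/17) → (-573/289, -1833/289); (2, -1) → (31/17, 22/17); (-190/17, -75/17) → (-395/289, -3450/289); (109/17, 5/17) → (797/289, 1675/289)
T5 shear: x ← x + 1/2·y: (-270/289, -1301/289) → (-1841/578, -1301/289); (-573/289, -1833/289) → (-2979/578, -1833/289); (31/17, 22/17) → (42/17, 22/17); (-395/289, -3450/289) → (-2120/289, -3450/289); (797/289, 1675/289) → (3269/578, 1675/289)

image vertices: (-1841/578, -1301/289), (-2979/578, -1833/289), (42/17, 22/17), (-2120/289, -3450/289), (3269/578, 1675/289)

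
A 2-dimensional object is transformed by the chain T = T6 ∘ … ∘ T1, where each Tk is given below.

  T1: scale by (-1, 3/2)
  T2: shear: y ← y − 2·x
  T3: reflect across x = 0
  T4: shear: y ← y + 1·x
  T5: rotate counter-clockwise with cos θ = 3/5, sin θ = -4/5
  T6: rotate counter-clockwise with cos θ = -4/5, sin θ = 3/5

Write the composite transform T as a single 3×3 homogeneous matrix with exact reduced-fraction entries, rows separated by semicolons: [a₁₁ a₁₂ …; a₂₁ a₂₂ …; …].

T1 = [-1 0 0; 0 3/2 0; 0 0 1]
T2·T1 = [-1 0 0; 2 3/2 0; 0 0 1]
T3·…·T1 = [1 0 0; 2 3/2 0; 0 0 1]
T4·…·T1 = [1 0 0; 3 3/2 0; 0 0 1]
T5·…·T1 = [3 6/5 0; 1 9/10 0; 0 0 1]
T6·…·T1 = [-3 -3/2 0; 1 0 0; 0 0 1]

T = [-3 -3/2 0; 1 0 0; 0 0 1]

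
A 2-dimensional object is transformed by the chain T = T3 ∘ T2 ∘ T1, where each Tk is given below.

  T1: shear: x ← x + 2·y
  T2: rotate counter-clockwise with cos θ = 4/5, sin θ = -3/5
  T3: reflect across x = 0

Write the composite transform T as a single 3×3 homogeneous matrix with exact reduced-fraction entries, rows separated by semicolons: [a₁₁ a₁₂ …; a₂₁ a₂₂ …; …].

T = [-4/5 -11/5 0; -3/5 -2/5 0; 0 0 1]

T1 = [1 2 0; 0 1 0; 0 0 1]
T2·T1 = [4/5 11/5 0; -3/5 -2/5 0; 0 0 1]
T3·…·T1 = [-4/5 -11/5 0; -3/5 -2/5 0; 0 0 1]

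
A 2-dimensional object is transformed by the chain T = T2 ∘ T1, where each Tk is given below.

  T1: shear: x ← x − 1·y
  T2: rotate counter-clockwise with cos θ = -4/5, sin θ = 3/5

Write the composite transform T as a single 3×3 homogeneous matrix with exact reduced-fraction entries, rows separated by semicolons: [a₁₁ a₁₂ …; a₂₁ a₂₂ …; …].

T1 = [1 -1 0; 0 1 0; 0 0 1]
T2·T1 = [-4/5 1/5 0; 3/5 -7/5 0; 0 0 1]

T = [-4/5 1/5 0; 3/5 -7/5 0; 0 0 1]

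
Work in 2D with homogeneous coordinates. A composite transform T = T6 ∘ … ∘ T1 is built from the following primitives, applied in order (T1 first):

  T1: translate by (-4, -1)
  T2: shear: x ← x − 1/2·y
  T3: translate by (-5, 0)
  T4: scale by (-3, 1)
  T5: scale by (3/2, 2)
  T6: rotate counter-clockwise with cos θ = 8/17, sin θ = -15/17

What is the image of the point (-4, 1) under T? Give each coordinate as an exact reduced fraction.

T(p) = (468/17, -1755/34)

T1 translate by (-4, -1): (-4, 1) → (-8, 0)
T2 shear: x ← x − 1/2·y: (-8, 0) → (-8, 0)
T3 translate by (-5, 0): (-8, 0) → (-13, 0)
T4 scale by (-3, 1): (-13, 0) → (39, 0)
T5 scale by (3/2, 2): (39, 0) → (117/2, 0)
T6 rotate counter-clockwise with cos θ = 8/17, sin θ = -15/17: (117/2, 0) → (468/17, -1755/34)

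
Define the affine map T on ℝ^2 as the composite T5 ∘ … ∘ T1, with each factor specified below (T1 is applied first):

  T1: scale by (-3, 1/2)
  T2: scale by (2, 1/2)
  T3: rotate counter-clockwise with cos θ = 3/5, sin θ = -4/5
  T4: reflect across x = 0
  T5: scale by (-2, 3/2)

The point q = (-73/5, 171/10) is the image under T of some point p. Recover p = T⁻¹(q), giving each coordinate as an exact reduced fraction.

p = (9/4, 4)

T1 = [-3 0 0; 0 1/2 0; 0 0 1]
T2·T1 = [-6 0 0; 0 1/4 0; 0 0 1]
T3·…·T1 = [-18/5 1/5 0; 24/5 3/20 0; 0 0 1]
T4·…·T1 = [18/5 -1/5 0; 24/5 3/20 0; 0 0 1]
T5·…·T1 = [-36/5 2/5 0; 36/5 9/40 0; 0 0 1]
det M = -9/2; M⁻¹ = [-1/20 4/45 0; 8/5 8/5 0; 0 0 1]
M⁻¹ · (-73/5, 171/10)ᵀ = (9/4, 4)ᵀ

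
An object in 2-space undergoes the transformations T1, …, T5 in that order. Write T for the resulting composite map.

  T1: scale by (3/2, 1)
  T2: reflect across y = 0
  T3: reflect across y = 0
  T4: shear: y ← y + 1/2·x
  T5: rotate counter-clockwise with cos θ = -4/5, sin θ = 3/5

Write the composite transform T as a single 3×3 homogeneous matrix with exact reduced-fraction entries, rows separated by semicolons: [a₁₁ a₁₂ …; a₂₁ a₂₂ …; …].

T1 = [3/2 0 0; 0 1 0; 0 0 1]
T2·T1 = [3/2 0 0; 0 -1 0; 0 0 1]
T3·…·T1 = [3/2 0 0; 0 1 0; 0 0 1]
T4·…·T1 = [3/2 0 0; 3/4 1 0; 0 0 1]
T5·…·T1 = [-33/20 -3/5 0; 3/10 -4/5 0; 0 0 1]

T = [-33/20 -3/5 0; 3/10 -4/5 0; 0 0 1]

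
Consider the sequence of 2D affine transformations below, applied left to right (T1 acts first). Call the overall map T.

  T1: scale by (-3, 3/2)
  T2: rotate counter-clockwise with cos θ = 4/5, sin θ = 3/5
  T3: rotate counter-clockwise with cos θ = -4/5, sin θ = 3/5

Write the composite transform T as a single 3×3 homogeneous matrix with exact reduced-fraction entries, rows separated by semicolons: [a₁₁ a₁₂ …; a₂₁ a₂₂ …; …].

T = [3 0 0; 0 -3/2 0; 0 0 1]

T1 = [-3 0 0; 0 3/2 0; 0 0 1]
T2·T1 = [-12/5 -9/10 0; -9/5 6/5 0; 0 0 1]
T3·…·T1 = [3 0 0; 0 -3/2 0; 0 0 1]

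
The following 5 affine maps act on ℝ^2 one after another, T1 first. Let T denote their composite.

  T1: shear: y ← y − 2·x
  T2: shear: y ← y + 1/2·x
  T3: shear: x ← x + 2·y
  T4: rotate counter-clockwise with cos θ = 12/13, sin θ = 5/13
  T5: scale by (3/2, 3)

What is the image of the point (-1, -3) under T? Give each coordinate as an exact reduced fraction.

T(p) = (-243/52, -114/13)

T1 shear: y ← y − 2·x: (-1, -3) → (-1, -1)
T2 shear: y ← y + 1/2·x: (-1, -1) → (-1, -3/2)
T3 shear: x ← x + 2·y: (-1, -3/2) → (-4, -3/2)
T4 rotate counter-clockwise with cos θ = 12/13, sin θ = 5/13: (-4, -3/2) → (-81/26, -38/13)
T5 scale by (3/2, 3): (-81/26, -38/13) → (-243/52, -114/13)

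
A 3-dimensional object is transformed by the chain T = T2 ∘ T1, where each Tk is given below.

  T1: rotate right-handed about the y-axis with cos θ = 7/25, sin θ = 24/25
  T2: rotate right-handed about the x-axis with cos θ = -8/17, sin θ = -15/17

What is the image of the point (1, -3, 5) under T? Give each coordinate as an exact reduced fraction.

T1 rotate right-handed about the y-axis with cos θ = 7/25, sin θ = 24/25: (1, -3, 5) → (127/25, -3, 11/25)
T2 rotate right-handed about the x-axis with cos θ = -8/17, sin θ = -15/17: (127/25, -3, 11/25) → (127/25, 9/5, 61/25)

T(p) = (127/25, 9/5, 61/25)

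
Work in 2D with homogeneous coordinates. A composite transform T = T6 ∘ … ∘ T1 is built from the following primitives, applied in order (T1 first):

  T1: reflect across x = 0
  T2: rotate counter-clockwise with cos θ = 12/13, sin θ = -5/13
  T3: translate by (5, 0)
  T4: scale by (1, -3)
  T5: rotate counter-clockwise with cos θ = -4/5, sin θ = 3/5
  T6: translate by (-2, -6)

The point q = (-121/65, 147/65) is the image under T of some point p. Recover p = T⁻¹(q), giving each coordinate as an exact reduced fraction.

p = (1, 2)

T1 = [-1 0 0; 0 1 0; 0 0 1]
T2·T1 = [-12/13 5/13 0; 5/13 12/13 0; 0 0 1]
T3·…·T1 = [-12/13 5/13 5; 5/13 12/13 0; 0 0 1]
T4·…·T1 = [-12/13 5/13 5; -15/13 -36/13 0; 0 0 1]
T5·…·T1 = [93/65 88/65 -4; 24/65 159/65 3; 0 0 1]
T6·…·T1 = [93/65 88/65 -6; 24/65 159/65 -3; 0 0 1]
det M = 3; M⁻¹ = [53/65 -88/195 46/13; -8/65 31/65 9/13; 0 0 1]
M⁻¹ · (-121/65, 147/65)ᵀ = (1, 2)ᵀ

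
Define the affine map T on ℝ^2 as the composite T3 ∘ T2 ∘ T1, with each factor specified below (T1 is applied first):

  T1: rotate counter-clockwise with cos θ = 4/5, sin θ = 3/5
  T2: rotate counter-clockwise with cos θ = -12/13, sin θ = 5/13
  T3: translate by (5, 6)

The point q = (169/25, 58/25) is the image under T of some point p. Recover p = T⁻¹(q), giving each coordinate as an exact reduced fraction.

p = (-4/5, 4)

T1 = [4/5 -3/5 0; 3/5 4/5 0; 0 0 1]
T2·T1 = [-63/65 16/65 0; -16/65 -63/65 0; 0 0 1]
T3·…·T1 = [-63/65 16/65 5; -16/65 -63/65 6; 0 0 1]
det M = 1; M⁻¹ = [-63/65 -16/65 411/65; 16/65 -63/65 298/65; 0 0 1]
M⁻¹ · (169/25, 58/25)ᵀ = (-4/5, 4)ᵀ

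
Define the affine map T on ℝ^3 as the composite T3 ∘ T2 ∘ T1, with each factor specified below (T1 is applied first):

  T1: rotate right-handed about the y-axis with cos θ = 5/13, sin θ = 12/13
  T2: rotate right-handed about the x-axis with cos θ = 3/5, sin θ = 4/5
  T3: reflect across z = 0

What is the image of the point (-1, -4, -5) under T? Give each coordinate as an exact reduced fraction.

T(p) = (-5, -8/5, 19/5)

T1 rotate right-handed about the y-axis with cos θ = 5/13, sin θ = 12/13: (-1, -4, -5) → (-5, -4, -1)
T2 rotate right-handed about the x-axis with cos θ = 3/5, sin θ = 4/5: (-5, -4, -1) → (-5, -8/5, -19/5)
T3 reflect across z = 0: (-5, -8/5, -19/5) → (-5, -8/5, 19/5)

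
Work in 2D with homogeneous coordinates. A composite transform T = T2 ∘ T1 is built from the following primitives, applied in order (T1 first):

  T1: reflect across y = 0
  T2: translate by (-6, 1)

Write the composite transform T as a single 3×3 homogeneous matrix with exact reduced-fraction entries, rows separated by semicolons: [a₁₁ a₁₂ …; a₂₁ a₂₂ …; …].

T1 = [1 0 0; 0 -1 0; 0 0 1]
T2·T1 = [1 0 -6; 0 -1 1; 0 0 1]

T = [1 0 -6; 0 -1 1; 0 0 1]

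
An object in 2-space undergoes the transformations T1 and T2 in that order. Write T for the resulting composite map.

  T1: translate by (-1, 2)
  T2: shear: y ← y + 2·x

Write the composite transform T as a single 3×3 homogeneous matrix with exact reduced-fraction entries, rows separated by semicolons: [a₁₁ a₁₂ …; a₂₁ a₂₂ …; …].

T1 = [1 0 -1; 0 1 2; 0 0 1]
T2·T1 = [1 0 -1; 2 1 0; 0 0 1]

T = [1 0 -1; 2 1 0; 0 0 1]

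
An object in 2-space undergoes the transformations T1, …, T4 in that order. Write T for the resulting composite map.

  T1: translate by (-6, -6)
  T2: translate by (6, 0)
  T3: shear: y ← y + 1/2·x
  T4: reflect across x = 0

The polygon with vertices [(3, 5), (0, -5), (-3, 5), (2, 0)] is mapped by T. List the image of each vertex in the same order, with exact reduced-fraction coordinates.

T1 translate by (-6, -6): (3, 5) → (-3, -1); (0, -5) → (-6, -11); (-3, 5) → (-9, -1); (2, 0) → (-4, -6)
T2 translate by (6, 0): (-3, -1) → (3, -1); (-6, -11) → (0, -11); (-9, -1) → (-3, -1); (-4, -6) → (2, -6)
T3 shear: y ← y + 1/2·x: (3, -1) → (3, 1/2); (0, -11) → (0, -11); (-3, -1) → (-3, -5/2); (2, -6) → (2, -5)
T4 reflect across x = 0: (3, 1/2) → (-3, 1/2); (0, -11) → (0, -11); (-3, -5/2) → (3, -5/2); (2, -5) → (-2, -5)

image vertices: (-3, 1/2), (0, -11), (3, -5/2), (-2, -5)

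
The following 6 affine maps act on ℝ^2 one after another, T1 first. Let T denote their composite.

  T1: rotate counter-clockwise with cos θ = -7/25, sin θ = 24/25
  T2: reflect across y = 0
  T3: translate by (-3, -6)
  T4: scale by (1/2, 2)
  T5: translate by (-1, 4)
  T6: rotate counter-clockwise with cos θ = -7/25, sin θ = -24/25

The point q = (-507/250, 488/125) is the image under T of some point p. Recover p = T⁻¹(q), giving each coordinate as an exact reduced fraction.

p = (-2, 2)

T1 = [-7/25 -24/25 0; 24/25 -7/25 0; 0 0 1]
T2·T1 = [-7/25 -24/25 0; -24/25 7/25 0; 0 0 1]
T3·…·T1 = [-7/25 -24/25 -3; -24/25 7/25 -6; 0 0 1]
T4·…·T1 = [-7/50 -12/25 -3/2; -48/25 14/25 -12; 0 0 1]
T5·…·T1 = [-7/50 -12/25 -5/2; -48/25 14/25 -8; 0 0 1]
T6·…·T1 = [-451/250 84/125 -349/50; 84/125 38/125 116/25; 0 0 1]
det M = -1; M⁻¹ = [-38/125 84/125 -131/25; 84/125 451/250 -92/25; 0 0 1]
M⁻¹ · (-507/250, 488/125)ᵀ = (-2, 2)ᵀ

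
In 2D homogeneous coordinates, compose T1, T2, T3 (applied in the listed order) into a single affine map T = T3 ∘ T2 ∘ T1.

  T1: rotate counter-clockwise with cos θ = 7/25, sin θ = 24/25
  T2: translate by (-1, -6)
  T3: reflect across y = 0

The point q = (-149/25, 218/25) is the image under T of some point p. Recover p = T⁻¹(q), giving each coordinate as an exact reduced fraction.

T1 = [7/25 -24/25 0; 24/25 7/25 0; 0 0 1]
T2·T1 = [7/25 -24/25 -1; 24/25 7/25 -6; 0 0 1]
T3·…·T1 = [7/25 -24/25 -1; -24/25 -7/25 6; 0 0 1]
det M = -1; M⁻¹ = [7/25 -24/25 151/25; -24/25 -7/25 18/25; 0 0 1]
M⁻¹ · (-149/25, 218/25)ᵀ = (-4, 4)ᵀ

p = (-4, 4)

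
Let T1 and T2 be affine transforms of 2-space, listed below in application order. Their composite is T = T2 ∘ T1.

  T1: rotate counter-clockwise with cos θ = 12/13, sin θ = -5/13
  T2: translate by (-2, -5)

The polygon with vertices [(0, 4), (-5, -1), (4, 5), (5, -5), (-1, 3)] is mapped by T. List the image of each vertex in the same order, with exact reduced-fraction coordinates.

T1 rotate counter-clockwise with cos θ = 12/13, sin θ = -5/13: (0, 4) → (20/13, 48/13); (-5, -1) → (-5, 1); (4, 5) → (73/13, 40/13); (5, -5) → (35/13, -85/13); (-1, 3) → (3/13, 41/13)
T2 translate by (-2, -5): (20/13, 48/13) → (-6/13, -17/13); (-5, 1) → (-7, -4); (73/13, 40/13) → (47/13, -25/13); (35/13, -85/13) → (9/13, -150/13); (3/13, 41/13) → (-23/13, -24/13)

image vertices: (-6/13, -17/13), (-7, -4), (47/13, -25/13), (9/13, -150/13), (-23/13, -24/13)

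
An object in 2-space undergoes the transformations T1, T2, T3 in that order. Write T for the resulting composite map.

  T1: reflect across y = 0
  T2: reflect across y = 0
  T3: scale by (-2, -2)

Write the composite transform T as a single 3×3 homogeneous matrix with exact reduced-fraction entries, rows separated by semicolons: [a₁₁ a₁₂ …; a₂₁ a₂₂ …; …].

T1 = [1 0 0; 0 -1 0; 0 0 1]
T2·T1 = [1 0 0; 0 1 0; 0 0 1]
T3·…·T1 = [-2 0 0; 0 -2 0; 0 0 1]

T = [-2 0 0; 0 -2 0; 0 0 1]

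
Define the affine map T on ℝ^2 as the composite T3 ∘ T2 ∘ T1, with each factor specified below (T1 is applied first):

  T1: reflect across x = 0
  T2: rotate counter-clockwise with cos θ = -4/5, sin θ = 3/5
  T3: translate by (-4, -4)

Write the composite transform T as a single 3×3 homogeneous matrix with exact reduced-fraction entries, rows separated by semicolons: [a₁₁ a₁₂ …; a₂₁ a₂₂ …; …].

T = [4/5 -3/5 -4; -3/5 -4/5 -4; 0 0 1]

T1 = [-1 0 0; 0 1 0; 0 0 1]
T2·T1 = [4/5 -3/5 0; -3/5 -4/5 0; 0 0 1]
T3·…·T1 = [4/5 -3/5 -4; -3/5 -4/5 -4; 0 0 1]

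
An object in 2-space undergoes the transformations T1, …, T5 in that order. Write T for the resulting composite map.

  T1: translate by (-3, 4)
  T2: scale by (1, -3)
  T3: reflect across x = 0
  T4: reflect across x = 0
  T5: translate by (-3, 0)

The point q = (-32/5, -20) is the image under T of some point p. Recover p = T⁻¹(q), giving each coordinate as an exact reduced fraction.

p = (-2/5, 8/3)

T1 = [1 0 -3; 0 1 4; 0 0 1]
T2·T1 = [1 0 -3; 0 -3 -12; 0 0 1]
T3·…·T1 = [-1 0 3; 0 -3 -12; 0 0 1]
T4·…·T1 = [1 0 -3; 0 -3 -12; 0 0 1]
T5·…·T1 = [1 0 -6; 0 -3 -12; 0 0 1]
det M = -3; M⁻¹ = [1 0 6; 0 -1/3 -4; 0 0 1]
M⁻¹ · (-32/5, -20)ᵀ = (-2/5, 8/3)ᵀ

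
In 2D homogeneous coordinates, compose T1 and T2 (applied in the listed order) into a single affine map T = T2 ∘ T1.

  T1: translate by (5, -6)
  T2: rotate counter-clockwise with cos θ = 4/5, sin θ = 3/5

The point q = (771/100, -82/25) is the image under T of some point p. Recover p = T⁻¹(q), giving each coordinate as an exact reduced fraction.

p = (-4/5, -5/4)

T1 = [1 0 5; 0 1 -6; 0 0 1]
T2·T1 = [4/5 -3/5 38/5; 3/5 4/5 -9/5; 0 0 1]
det M = 1; M⁻¹ = [4/5 3/5 -5; -3/5 4/5 6; 0 0 1]
M⁻¹ · (771/100, -82/25)ᵀ = (-4/5, -5/4)ᵀ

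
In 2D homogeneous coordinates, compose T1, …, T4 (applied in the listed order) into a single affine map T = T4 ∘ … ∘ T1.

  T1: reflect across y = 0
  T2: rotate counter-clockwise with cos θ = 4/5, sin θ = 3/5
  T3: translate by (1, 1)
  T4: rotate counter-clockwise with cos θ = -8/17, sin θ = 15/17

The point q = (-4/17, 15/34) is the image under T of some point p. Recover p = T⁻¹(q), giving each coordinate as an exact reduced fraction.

T1 = [1 0 0; 0 -1 0; 0 0 1]
T2·T1 = [4/5 3/5 0; 3/5 -4/5 0; 0 0 1]
T3·…·T1 = [4/5 3/5 1; 3/5 -4/5 1; 0 0 1]
T4·…·T1 = [-77/85 36/85 -23/17; 36/85 77/85 7/17; 0 0 1]
det M = -1; M⁻¹ = [-77/85 36/85 -7/5; 36/85 77/85 1/5; 0 0 1]
M⁻¹ · (-4/17, 15/34)ᵀ = (-1, 1/2)ᵀ

p = (-1, 1/2)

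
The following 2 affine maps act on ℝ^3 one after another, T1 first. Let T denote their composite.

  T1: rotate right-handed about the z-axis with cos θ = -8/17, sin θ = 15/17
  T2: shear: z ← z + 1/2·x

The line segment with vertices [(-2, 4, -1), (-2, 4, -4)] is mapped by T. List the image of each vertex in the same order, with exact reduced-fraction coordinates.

image vertices: (-44/17, -62/17, -39/17), (-44/17, -62/17, -90/17)

T1 rotate right-handed about the z-axis with cos θ = -8/17, sin θ = 15/17: (-2, 4, -1) → (-44/17, -62/17, -1); (-2, 4, -4) → (-44/17, -62/17, -4)
T2 shear: z ← z + 1/2·x: (-44/17, -62/17, -1) → (-44/17, -62/17, -39/17); (-44/17, -62/17, -4) → (-44/17, -62/17, -90/17)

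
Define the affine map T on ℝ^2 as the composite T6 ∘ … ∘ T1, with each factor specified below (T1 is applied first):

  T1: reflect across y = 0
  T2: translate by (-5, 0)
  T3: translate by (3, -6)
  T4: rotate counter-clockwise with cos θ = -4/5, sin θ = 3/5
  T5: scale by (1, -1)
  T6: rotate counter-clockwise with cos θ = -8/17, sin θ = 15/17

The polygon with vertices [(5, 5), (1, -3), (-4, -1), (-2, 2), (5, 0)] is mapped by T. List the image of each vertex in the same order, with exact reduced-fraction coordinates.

image vertices: (627/85, 739/85), (31/85, 267/85), (-282/85, 601/85), (-4/17, 152/17), (447/85, 354/85)

T1 reflect across y = 0: (5, 5) → (5, -5); (1, -3) → (1, 3); (-4, -1) → (-4, 1); (-2, 2) → (-2, -2); (5, 0) → (5, 0)
T2 translate by (-5, 0): (5, -5) → (0, -5); (1, 3) → (-4, 3); (-4, 1) → (-9, 1); (-2, -2) → (-7, -2); (5, 0) → (0, 0)
T3 translate by (3, -6): (0, -5) → (3, -11); (-4, 3) → (-1, -3); (-9, 1) → (-6, -5); (-7, -2) → (-4, -8); (0, 0) → (3, -6)
T4 rotate counter-clockwise with cos θ = -4/5, sin θ = 3/5: (3, -11) → (21/5, 53/5); (-1, -3) → (13/5, 9/5); (-6, -5) → (39/5, 2/5); (-4, -8) → (8, 4); (3, -6) → (6/5, 33/5)
T5 scale by (1, -1): (21/5, 53/5) → (21/5, -53/5); (13/5, 9/5) → (13/5, -9/5); (39/5, 2/5) → (39/5, -2/5); (8, 4) → (8, -4); (6/5, 33/5) → (6/5, -33/5)
T6 rotate counter-clockwise with cos θ = -8/17, sin θ = 15/17: (21/5, -53/5) → (627/85, 739/85); (13/5, -9/5) → (31/85, 267/85); (39/5, -2/5) → (-282/85, 601/85); (8, -4) → (-4/17, 152/17); (6/5, -33/5) → (447/85, 354/85)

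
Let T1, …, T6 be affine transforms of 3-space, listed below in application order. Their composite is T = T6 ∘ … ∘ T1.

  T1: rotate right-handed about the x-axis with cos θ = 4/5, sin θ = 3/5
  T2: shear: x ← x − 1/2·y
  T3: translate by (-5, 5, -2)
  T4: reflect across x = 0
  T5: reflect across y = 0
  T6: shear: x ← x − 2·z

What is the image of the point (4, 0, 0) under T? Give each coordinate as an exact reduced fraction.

T1 rotate right-handed about the x-axis with cos θ = 4/5, sin θ = 3/5: (4, 0, 0) → (4, 0, 0)
T2 shear: x ← x − 1/2·y: (4, 0, 0) → (4, 0, 0)
T3 translate by (-5, 5, -2): (4, 0, 0) → (-1, 5, -2)
T4 reflect across x = 0: (-1, 5, -2) → (1, 5, -2)
T5 reflect across y = 0: (1, 5, -2) → (1, -5, -2)
T6 shear: x ← x − 2·z: (1, -5, -2) → (5, -5, -2)

T(p) = (5, -5, -2)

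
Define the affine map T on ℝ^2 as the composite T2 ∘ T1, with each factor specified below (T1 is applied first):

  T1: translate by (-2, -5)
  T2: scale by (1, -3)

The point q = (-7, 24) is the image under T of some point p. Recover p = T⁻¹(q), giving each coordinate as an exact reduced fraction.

T1 = [1 0 -2; 0 1 -5; 0 0 1]
T2·T1 = [1 0 -2; 0 -3 15; 0 0 1]
det M = -3; M⁻¹ = [1 0 2; 0 -1/3 5; 0 0 1]
M⁻¹ · (-7, 24)ᵀ = (-5, -3)ᵀ

p = (-5, -3)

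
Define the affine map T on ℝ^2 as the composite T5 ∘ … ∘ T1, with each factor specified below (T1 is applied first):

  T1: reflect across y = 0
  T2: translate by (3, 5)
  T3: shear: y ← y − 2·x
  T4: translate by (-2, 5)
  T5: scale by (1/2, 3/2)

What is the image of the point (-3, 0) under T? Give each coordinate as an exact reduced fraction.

T(p) = (-1, 15)

T1 reflect across y = 0: (-3, 0) → (-3, 0)
T2 translate by (3, 5): (-3, 0) → (0, 5)
T3 shear: y ← y − 2·x: (0, 5) → (0, 5)
T4 translate by (-2, 5): (0, 5) → (-2, 10)
T5 scale by (1/2, 3/2): (-2, 10) → (-1, 15)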